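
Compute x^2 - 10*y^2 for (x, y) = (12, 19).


x^2 - d*y^2
= 12^2 - 10*19^2
= 144 - 3610
= -3466

-3466


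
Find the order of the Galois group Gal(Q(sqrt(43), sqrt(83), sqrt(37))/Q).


The 3 square roots of distinct primes are multiplicatively independent over Q,
so [K:Q] = 2^3 and Gal(K/Q) is isomorphic to (Z/2Z)^3.
|Gal| = 2^3 = 8

8


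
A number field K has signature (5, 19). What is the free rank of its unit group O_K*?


By Dirichlet's unit theorem:
rank = r1 + r2 - 1
= 5 + 19 - 1
= 23

23


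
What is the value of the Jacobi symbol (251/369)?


Compute (251/369) via quadratic reciprocity:
  reciprocity: (251/369) -> +(369/251)
  reduce: (118/251)
  pull out 2: (2/251) = -1  (since 251 mod 8 = 3)
  reciprocity: (59/251) -> -(251/59)
  reduce: (15/59)
  reciprocity: (15/59) -> -(59/15)
  reduce: (14/15)
  pull out 2: (2/15) = +1  (since 15 mod 8 = 7)
  reciprocity: (7/15) -> -(15/7)
  reduce: (1/7)
  (1/7) = 1
Product of signs = 1

1


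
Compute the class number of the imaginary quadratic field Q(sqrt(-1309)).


K = Q(sqrt(-1309)). d mod 4 = 3, so D = disc(K) = 4d = -5236
h(K) equals the number of primitive reduced positive-definite forms (a, b, c) = a*x^2 + b*x*y + c*y^2 with b^2 - 4ac = D,
where reduced means |b| <= a <= c, with b >= 0 whenever |b| = a or a = c, and primitive means gcd(a, b, c) = 1.
Reduced forces 3a^2 <= |D| = 5236, so 1 <= a <= 41; b must have the parity of D, and c = (b^2 - D)/(4a) must be an integer >= a.
Enumerate a = 1..41, b in [-a, a]:
  a=1: (1, 0, 1309)  [1]
  a=2: (2, 2, 655)  [1]
  a=3..4: none
  a=5: (5, -2, 262), (5, 2, 262)  [2]
  a=6: none
  a=7: (7, 0, 187)  [1]
  a=8..9: none
  a=10: (10, -2, 131), (10, 2, 131)  [2]
  a=11: (11, 0, 119)  [1]
  a=12: none
  a=13: (13, -4, 101), (13, 4, 101)  [2]
  a=14: (14, 14, 97)  [1]
  a=15..16: none
  a=17: (17, 0, 77)  [1]
  a=18..21: none
  a=22: (22, 22, 65)  [1]
  a=23: (23, -10, 58), (23, 10, 58)  [2]
  a=24: none
  a=25: (25, -8, 53), (25, 8, 53)  [2]
  a=26: (26, -22, 55), (26, 22, 55)  [2]
  a=27..28: none
  a=29: (29, -10, 46), (29, 10, 46)  [2]
  a=30..33: none
  a=34: (34, 34, 47)  [1]
  a=35: (35, -28, 43), (35, 28, 43)  [2]
  a=36..41: none
Total reduced forms: 1 + 1 + 2 + 1 + 2 + 1 + 2 + 1 + 1 + 1 + 2 + 2 + 2 + 2 + 1 + 2 = 24
h = 24

24


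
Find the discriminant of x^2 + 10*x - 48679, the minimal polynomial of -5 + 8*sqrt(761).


The element -5 + 8*sqrt(761) has minimal polynomial:
x^2 + 10*x - 48679
Discriminant = (10)^2 - 4*(-48679)
= 100 + 194716
= 194816

194816


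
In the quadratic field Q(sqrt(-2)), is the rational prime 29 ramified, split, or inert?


K = Q(sqrt(-2)). Since d mod 4 = 2, disc(K) = -8.
Check p | disc: -8 mod 29 = 21.
p does not divide disc. Compute Legendre symbol (d/p):
27^((29-1)/2) mod 29 = -1
(d/p) = -1, so p is inert: (p) stays prime with e=1, f=2, g=1.
Therefore p is inert.

inert


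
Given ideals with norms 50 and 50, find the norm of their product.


N(IJ) = N(I) * N(J)
= 50 * 50
= 2500

2500


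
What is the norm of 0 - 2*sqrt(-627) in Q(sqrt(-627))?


N(a + b*sqrt(d)) = a^2 - d*b^2
= (0)^2 - (-627)*(-2)^2
= 0 + 2508
= 2508

2508


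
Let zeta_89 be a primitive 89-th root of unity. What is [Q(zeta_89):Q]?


The degree equals Euler's totient phi(89).
89 = 89
phi(89) = 88

88


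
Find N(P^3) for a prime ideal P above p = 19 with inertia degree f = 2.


N(P^a) = p^(a*f)
= 19^(3*2)
= 19^6
= 47045881

47045881


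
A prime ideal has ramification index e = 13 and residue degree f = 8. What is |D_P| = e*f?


|D_P| = e * f
= 13 * 8
= 104

104


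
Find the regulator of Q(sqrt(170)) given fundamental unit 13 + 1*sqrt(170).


epsilon = 13 + 1*sqrt(170)
= 26.0384
R = ln(26.0384)
= 3.2596

3.2596


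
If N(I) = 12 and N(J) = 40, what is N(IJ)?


N(IJ) = N(I) * N(J)
= 12 * 40
= 480

480


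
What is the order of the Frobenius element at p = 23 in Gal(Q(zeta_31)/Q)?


The Frobenius at p in Gal(Q(zeta_n)/Q) = (Z/nZ)* is the class of p, so its order is ord_31(23), the smallest k >= 1 with 23^k = 1 mod 31.
n = 31 = 31, phi(31) = 30; the order divides phi(n).
Divisors of 30: 1, 2, 3, 5, 6, 10, 15, 30
Repeated squaring mod 31: 23^1 = 23, 23^2 = 2, 23^4 = 4, 23^8 = 16, 23^16 = 8
Test divisors in increasing order:
  k=1: 23^1 = 23 mod 31
  k=2: 23^2 = 2 mod 31
  k=3: 23^3 = 2 * 23 = 15 mod 31
  k=5: 23^5 = 4 * 23 = 30 mod 31
  k=6: 23^6 = 4 * 2 = 8 mod 31
  k=10: 23^10 = 16 * 2 = 1 mod 31  <- first divisor giving 1
Order = 10

10


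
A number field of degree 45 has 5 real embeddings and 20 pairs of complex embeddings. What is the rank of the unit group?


By Dirichlet's unit theorem:
rank = r1 + r2 - 1
= 5 + 20 - 1
= 24

24


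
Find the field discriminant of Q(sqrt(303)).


For K = Q(sqrt(d)) with d squarefree: disc(K) = d if d = 1 mod 4, and disc(K) = 4d if d = 2 or 3 mod 4.
Here d = 303, and d mod 4 = 3.
d = 3 mod 4, not 1 (O_K = Z[sqrt(d)]), so disc(K) = 4d = 4 * (303) = 1212

1212


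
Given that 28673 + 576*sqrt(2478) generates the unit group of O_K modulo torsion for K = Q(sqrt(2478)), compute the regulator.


epsilon = 28673 + 576*sqrt(2478)
= 57346.0000
R = ln(57346.0000)
= 10.9569

10.9569


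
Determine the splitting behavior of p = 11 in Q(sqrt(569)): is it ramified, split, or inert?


K = Q(sqrt(569)). Since d mod 4 = 1, disc(K) = 569.
Check p | disc: 569 mod 11 = 8.
p does not divide disc. Compute Legendre symbol (d/p):
8^((11-1)/2) mod 11 = -1
(d/p) = -1, so p is inert: (p) stays prime with e=1, f=2, g=1.
Therefore p is inert.

inert


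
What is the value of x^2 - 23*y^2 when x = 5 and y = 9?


x^2 - d*y^2
= 5^2 - 23*9^2
= 25 - 1863
= -1838

-1838


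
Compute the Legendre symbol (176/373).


p = 373 is prime, so compute (176/373) with the reciprocity algorithm (Jacobi-symbol steps: pull out 2s via (2/n), flip via reciprocity, reduce):
  pull out 2: (2/373) = -1  (since 373 mod 8 = 5)
  pull out 2: (2/373) = -1  (since 373 mod 8 = 5)
  pull out 2: (2/373) = -1  (since 373 mod 8 = 5)
  pull out 2: (2/373) = -1  (since 373 mod 8 = 5)
  reciprocity: (11/373) -> +(373/11)
  reduce: (10/11)
  pull out 2: (2/11) = -1  (since 11 mod 8 = 3)
  reciprocity: (5/11) -> +(11/5)
  reduce: (1/5)
  (1/5) = 1
Product of signs = -1
(176/373) = -1

-1


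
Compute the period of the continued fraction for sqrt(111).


Run the CF algorithm for sqrt(111).
a_0 = floor(sqrt(111)) = 10; set m_0=0, q_0=1.
Recurrence: m' = q*a - m,  q' = (d - m'^2)/q,  a' = floor((a_0 + m')/q').
  step 1: m=10, q=11, a=1
  step 2: m=1, q=10, a=1
  step 3: m=9, q=3, a=6
  step 4: m=9, q=10, a=1
  step 5: m=1, q=11, a=1
  step 6: m=10, q=1, a=20
a_6 = 2*a_0 = 20, so the period closes here.
sqrt(111) = [10; 1, 1, 6, 1, 1, 20]
Period length = 6

6


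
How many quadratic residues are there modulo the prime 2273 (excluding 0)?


For prime p, the number of non-zero quadratic residues is (p-1)/2.
= (2273-1)/2
= 1136

1136


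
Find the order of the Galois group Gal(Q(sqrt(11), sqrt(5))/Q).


The 2 square roots of distinct primes are multiplicatively independent over Q,
so [K:Q] = 2^2 and Gal(K/Q) is isomorphic to (Z/2Z)^2.
|Gal| = 2^2 = 4

4


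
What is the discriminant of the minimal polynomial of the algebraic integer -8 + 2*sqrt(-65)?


The element -8 + 2*sqrt(-65) has minimal polynomial:
x^2 + 16*x + 324
Discriminant = (16)^2 - 4*(324)
= 256 - 1296
= -1040

-1040


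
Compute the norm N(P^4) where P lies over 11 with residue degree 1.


N(P^a) = p^(a*f)
= 11^(4*1)
= 11^4
= 14641

14641


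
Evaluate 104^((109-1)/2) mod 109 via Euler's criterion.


p = 109 is prime and the exponent is (p-1)/2 = 54, so by Euler's criterion 104^54 = (104/109) = +1 or -1 mod 109.
Compute by square-and-multiply:
  54 = 32 + 16 + 4 + 2 (binary 110110)
  Repeated squaring mod 109: 104^1 = 104, 104^2 = 25, 104^4 = 80, 104^8 = 78, 104^16 = 89, 104^32 = 73
  104^54 = 104^32 * 104^16 * 104^4 * 104^2 = 73 * 89 * 80 * 25 mod 109
    73 * 89 = 6497 = 66 mod 109
    66 * 80 = 5280 = 48 mod 109
    48 * 25 = 1200 = 1 mod 109
  104^54 = 1 mod 109
Result 1: 104 is a quadratic residue mod 109.
104^54 mod 109 = 1

1


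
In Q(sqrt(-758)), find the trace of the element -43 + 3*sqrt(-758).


Tr(a + b*sqrt(d)) = (a + b*sqrt(d)) + (a - b*sqrt(d)) = 2a
= 2 * (-43)
= -86

-86


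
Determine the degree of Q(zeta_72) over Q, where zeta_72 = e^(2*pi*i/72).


The degree equals Euler's totient phi(72).
72 = 2^3 * 3^2
phi(72) = 24

24


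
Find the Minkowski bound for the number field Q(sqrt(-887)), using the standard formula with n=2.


d = -887, d mod 4 = 1, so disc(K) = d = -887; |disc(K)| = 887
Imaginary quadratic field, so n = 2, s = r2 = 1, r1 = 0
M = (n!/n^n) * (4/pi)^s * sqrt(|disc(K)|) = (2!/2^2) * (4/pi)^1 * sqrt(887)
= 0.5 * 1.273240 * 29.782545
= 18.9602

18.9602


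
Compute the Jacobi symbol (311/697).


Compute (311/697) via quadratic reciprocity:
  reciprocity: (311/697) -> +(697/311)
  reduce: (75/311)
  reciprocity: (75/311) -> -(311/75)
  reduce: (11/75)
  reciprocity: (11/75) -> -(75/11)
  reduce: (9/11)
  reciprocity: (9/11) -> +(11/9)
  reduce: (2/9)
  pull out 2: (2/9) = +1  (since 9 mod 8 = 1)
  (1/9) = 1
Product of signs = 1

1


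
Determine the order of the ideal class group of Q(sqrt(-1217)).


K = Q(sqrt(-1217)). d mod 4 = 3, so D = disc(K) = 4d = -4868
h(K) equals the number of primitive reduced positive-definite forms (a, b, c) = a*x^2 + b*x*y + c*y^2 with b^2 - 4ac = D,
where reduced means |b| <= a <= c, with b >= 0 whenever |b| = a or a = c, and primitive means gcd(a, b, c) = 1.
Reduced forces 3a^2 <= |D| = 4868, so 1 <= a <= 40; b must have the parity of D, and c = (b^2 - D)/(4a) must be an integer >= a.
Enumerate a = 1..40, b in [-a, a]:
  a=1: (1, 0, 1217)  [1]
  a=2: (2, 2, 609)  [1]
  a=3: (3, -2, 406), (3, 2, 406)  [2]
  a=4..5: none
  a=6: (6, -2, 203), (6, 2, 203)  [2]
  a=7: (7, -2, 174), (7, 2, 174)  [2]
  a=8: none
  a=9: (9, -8, 137), (9, 8, 137)  [2]
  a=10: none
  a=11: (11, -4, 111), (11, 4, 111)  [2]
  a=12..13: none
  a=14: (14, -2, 87), (14, 2, 87)  [2]
  a=15..17: none
  a=18: (18, -10, 69), (18, 10, 69)  [2]
  a=19..20: none
  a=21: (21, -16, 61), (21, -2, 58), (21, 2, 58), (21, 16, 61)  [4]
  a=22: (22, -18, 59), (22, 18, 59)  [2]
  a=23: (23, -10, 54), (23, 10, 54)  [2]
  a=24..26: none
  a=27: (27, -10, 46), (27, 10, 46)  [2]
  a=28: none
  a=29: (29, -2, 42), (29, 2, 42)  [2]
  a=30..32: none
  a=33: (33, -26, 42), (33, -4, 37), (33, 4, 37), (33, 26, 42)  [4]
  a=34..40: none
Total reduced forms: 1 + 1 + 2 + 2 + 2 + 2 + 2 + 2 + 2 + 4 + 2 + 2 + 2 + 2 + 4 = 32
h = 32

32


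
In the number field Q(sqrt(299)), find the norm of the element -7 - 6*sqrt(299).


N(a + b*sqrt(d)) = a^2 - d*b^2
= (-7)^2 - (299)*(-6)^2
= 49 - 10764
= -10715

-10715


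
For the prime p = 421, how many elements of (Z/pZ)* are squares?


For prime p, the number of non-zero quadratic residues is (p-1)/2.
= (421-1)/2
= 210

210


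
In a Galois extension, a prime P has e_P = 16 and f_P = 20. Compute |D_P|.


|D_P| = e * f
= 16 * 20
= 320

320


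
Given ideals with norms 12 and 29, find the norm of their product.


N(IJ) = N(I) * N(J)
= 12 * 29
= 348

348


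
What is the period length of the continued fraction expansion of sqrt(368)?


Run the CF algorithm for sqrt(368).
a_0 = floor(sqrt(368)) = 19; set m_0=0, q_0=1.
Recurrence: m' = q*a - m,  q' = (d - m'^2)/q,  a' = floor((a_0 + m')/q').
  step 1: m=19, q=7, a=5
  step 2: m=16, q=16, a=2
  step 3: m=16, q=7, a=5
  step 4: m=19, q=1, a=38
a_4 = 2*a_0 = 38, so the period closes here.
sqrt(368) = [19; 5, 2, 5, 38]
Period length = 4

4


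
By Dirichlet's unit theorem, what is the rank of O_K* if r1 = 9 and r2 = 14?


By Dirichlet's unit theorem:
rank = r1 + r2 - 1
= 9 + 14 - 1
= 22

22


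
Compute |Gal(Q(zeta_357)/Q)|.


|Gal(Q(zeta_357)/Q)| = phi(357)
= 192

192


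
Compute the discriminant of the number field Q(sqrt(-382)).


For K = Q(sqrt(d)) with d squarefree: disc(K) = d if d = 1 mod 4, and disc(K) = 4d if d = 2 or 3 mod 4.
Here d = -382, and d mod 4 = 2.
d = 2 mod 4, not 1 (O_K = Z[sqrt(d)]), so disc(K) = 4d = 4 * (-382) = -1528

-1528


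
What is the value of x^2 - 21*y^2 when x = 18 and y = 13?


x^2 - d*y^2
= 18^2 - 21*13^2
= 324 - 3549
= -3225

-3225


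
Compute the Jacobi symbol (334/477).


Compute (334/477) via quadratic reciprocity:
  pull out 2: (2/477) = -1  (since 477 mod 8 = 5)
  reciprocity: (167/477) -> +(477/167)
  reduce: (143/167)
  reciprocity: (143/167) -> -(167/143)
  reduce: (24/143)
  pull out 2: (2/143) = +1  (since 143 mod 8 = 7)
  pull out 2: (2/143) = +1  (since 143 mod 8 = 7)
  pull out 2: (2/143) = +1  (since 143 mod 8 = 7)
  reciprocity: (3/143) -> -(143/3)
  reduce: (2/3)
  pull out 2: (2/3) = -1  (since 3 mod 8 = 3)
  (1/3) = 1
Product of signs = 1

1


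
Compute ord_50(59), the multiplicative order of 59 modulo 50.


We want ord_50(59), the smallest k >= 1 with 59^k = 1 mod 50.
n = 50 = 2 * 5^2, phi(50) = 20; the order divides phi(n).
Divisors of 20: 1, 2, 4, 5, 10, 20
Repeated squaring mod 50: 59^1 = 9, 59^2 = 31, 59^4 = 11, 59^8 = 21, 59^16 = 41
Test divisors in increasing order:
  k=1: 59^1 = 9 mod 50
  k=2: 59^2 = 31 mod 50
  k=4: 59^4 = 11 mod 50
  k=5: 59^5 = 11 * 9 = 49 mod 50
  k=10: 59^10 = 21 * 31 = 1 mod 50  <- first divisor giving 1
Order = 10

10


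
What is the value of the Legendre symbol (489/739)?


p = 739 is prime, so compute (489/739) with the reciprocity algorithm (Jacobi-symbol steps: pull out 2s via (2/n), flip via reciprocity, reduce):
  reciprocity: (489/739) -> +(739/489)
  reduce: (250/489)
  pull out 2: (2/489) = +1  (since 489 mod 8 = 1)
  reciprocity: (125/489) -> +(489/125)
  reduce: (114/125)
  pull out 2: (2/125) = -1  (since 125 mod 8 = 5)
  reciprocity: (57/125) -> +(125/57)
  reduce: (11/57)
  reciprocity: (11/57) -> +(57/11)
  reduce: (2/11)
  pull out 2: (2/11) = -1  (since 11 mod 8 = 3)
  (1/11) = 1
Product of signs = 1
(489/739) = 1

1


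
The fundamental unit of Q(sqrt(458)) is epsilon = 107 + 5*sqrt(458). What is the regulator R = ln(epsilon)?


epsilon = 107 + 5*sqrt(458)
= 214.0047
R = ln(214.0047)
= 5.3660

5.3660


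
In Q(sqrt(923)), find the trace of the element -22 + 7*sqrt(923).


Tr(a + b*sqrt(d)) = (a + b*sqrt(d)) + (a - b*sqrt(d)) = 2a
= 2 * (-22)
= -44

-44


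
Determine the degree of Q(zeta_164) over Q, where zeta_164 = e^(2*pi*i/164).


The degree equals Euler's totient phi(164).
164 = 2^2 * 41
phi(164) = 80

80


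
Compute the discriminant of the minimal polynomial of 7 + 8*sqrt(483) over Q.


The element 7 + 8*sqrt(483) has minimal polynomial:
x^2 - 14*x - 30863
Discriminant = (-14)^2 - 4*(-30863)
= 196 + 123452
= 123648

123648


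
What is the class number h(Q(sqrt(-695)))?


K = Q(sqrt(-695)). d mod 4 = 1, so D = disc(K) = d = -695
h(K) equals the number of primitive reduced positive-definite forms (a, b, c) = a*x^2 + b*x*y + c*y^2 with b^2 - 4ac = D,
where reduced means |b| <= a <= c, with b >= 0 whenever |b| = a or a = c, and primitive means gcd(a, b, c) = 1.
Reduced forces 3a^2 <= |D| = 695, so 1 <= a <= 15; b must have the parity of D, and c = (b^2 - D)/(4a) must be an integer >= a.
Enumerate a = 1..15, b in [-a, a]:
  a=1: (1, 1, 174)  [1]
  a=2: (2, -1, 87), (2, 1, 87)  [2]
  a=3: (3, -1, 58), (3, 1, 58)  [2]
  a=4: (4, -3, 44), (4, 3, 44)  [2]
  a=5: (5, 5, 36)  [1]
  a=6: (6, -5, 30), (6, -1, 29), (6, 1, 29), (6, 5, 30)  [4]
  a=7: none
  a=8: (8, -3, 22), (8, 3, 22)  [2]
  a=9: (9, -5, 20), (9, 5, 20)  [2]
  a=10: (10, -5, 18), (10, 5, 18)  [2]
  a=11: (11, -3, 16), (11, 3, 16)  [2]
  a=12: (12, -11, 17), (12, -5, 15), (12, 5, 15), (12, 11, 17)  [4]
  a=13..15: none
Total reduced forms: 1 + 2 + 2 + 2 + 1 + 4 + 2 + 2 + 2 + 2 + 4 = 24
h = 24

24


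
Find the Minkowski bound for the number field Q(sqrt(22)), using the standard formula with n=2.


d = 22, d mod 4 = 2, so disc(K) = 4d = 88; |disc(K)| = 88
Real quadratic field, so n = 2, s = r2 = 0, r1 = 2
M = (n!/n^n) * (4/pi)^s * sqrt(|disc(K)|) = (2!/2^2) * (4/pi)^0 * sqrt(88)
= 0.5 * 1.000000 * 9.380832
= 4.6904

4.6904


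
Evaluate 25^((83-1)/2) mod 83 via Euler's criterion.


p = 83 is prime and the exponent is (p-1)/2 = 41, so by Euler's criterion 25^41 = (25/83) = +1 or -1 mod 83.
Compute by square-and-multiply:
  41 = 32 + 8 + 1 (binary 101001)
  Repeated squaring mod 83: 25^1 = 25, 25^2 = 44, 25^4 = 27, 25^8 = 65, 25^16 = 75, 25^32 = 64
  25^41 = 25^32 * 25^8 * 25^1 = 64 * 65 * 25 mod 83
    64 * 65 = 4160 = 10 mod 83
    10 * 25 = 250 = 1 mod 83
  25^41 = 1 mod 83
Result 1: 25 is a quadratic residue mod 83.
25^41 mod 83 = 1

1


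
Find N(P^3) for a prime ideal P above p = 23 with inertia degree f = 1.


N(P^a) = p^(a*f)
= 23^(3*1)
= 23^3
= 12167

12167


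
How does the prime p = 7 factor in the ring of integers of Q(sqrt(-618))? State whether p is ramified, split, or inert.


K = Q(sqrt(-618)). Since d mod 4 = 2, disc(K) = -2472.
Check p | disc: -2472 mod 7 = 6.
p does not divide disc. Compute Legendre symbol (d/p):
5^((7-1)/2) mod 7 = -1
(d/p) = -1, so p is inert: (p) stays prime with e=1, f=2, g=1.
Therefore p is inert.

inert


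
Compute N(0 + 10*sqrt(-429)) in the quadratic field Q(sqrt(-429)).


N(a + b*sqrt(d)) = a^2 - d*b^2
= (0)^2 - (-429)*(10)^2
= 0 + 42900
= 42900

42900


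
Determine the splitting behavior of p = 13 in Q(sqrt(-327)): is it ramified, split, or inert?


K = Q(sqrt(-327)). Since d mod 4 = 1, disc(K) = -327.
Check p | disc: -327 mod 13 = 11.
p does not divide disc. Compute Legendre symbol (d/p):
11^((13-1)/2) mod 13 = -1
(d/p) = -1, so p is inert: (p) stays prime with e=1, f=2, g=1.
Therefore p is inert.

inert


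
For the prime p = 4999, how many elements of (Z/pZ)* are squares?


For prime p, the number of non-zero quadratic residues is (p-1)/2.
= (4999-1)/2
= 2499

2499


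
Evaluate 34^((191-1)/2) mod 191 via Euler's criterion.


p = 191 is prime and the exponent is (p-1)/2 = 95, so by Euler's criterion 34^95 = (34/191) = +1 or -1 mod 191.
Compute by square-and-multiply:
  95 = 64 + 16 + 8 + 4 + 2 + 1 (binary 1011111)
  Repeated squaring mod 191: 34^1 = 34, 34^2 = 10, 34^4 = 100, 34^8 = 68, 34^16 = 40, 34^32 = 72, 34^64 = 27
  34^95 = 34^64 * 34^16 * 34^8 * 34^4 * 34^2 * 34^1 = 27 * 40 * 68 * 100 * 10 * 34 mod 191
    27 * 40 = 1080 = 125 mod 191
    125 * 68 = 8500 = 96 mod 191
    96 * 100 = 9600 = 50 mod 191
    50 * 10 = 500 = 118 mod 191
    118 * 34 = 4012 = 1 mod 191
  34^95 = 1 mod 191
Result 1: 34 is a quadratic residue mod 191.
34^95 mod 191 = 1

1


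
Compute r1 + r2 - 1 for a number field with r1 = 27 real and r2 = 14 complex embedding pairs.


By Dirichlet's unit theorem:
rank = r1 + r2 - 1
= 27 + 14 - 1
= 40

40


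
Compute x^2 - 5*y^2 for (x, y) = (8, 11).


x^2 - d*y^2
= 8^2 - 5*11^2
= 64 - 605
= -541

-541


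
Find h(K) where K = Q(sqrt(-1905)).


K = Q(sqrt(-1905)). d mod 4 = 3, so D = disc(K) = 4d = -7620
h(K) equals the number of primitive reduced positive-definite forms (a, b, c) = a*x^2 + b*x*y + c*y^2 with b^2 - 4ac = D,
where reduced means |b| <= a <= c, with b >= 0 whenever |b| = a or a = c, and primitive means gcd(a, b, c) = 1.
Reduced forces 3a^2 <= |D| = 7620, so 1 <= a <= 50; b must have the parity of D, and c = (b^2 - D)/(4a) must be an integer >= a.
Enumerate a = 1..50, b in [-a, a]:
  a=1: (1, 0, 1905)  [1]
  a=2: (2, 2, 953)  [1]
  a=3: (3, 0, 635)  [1]
  a=4: none
  a=5: (5, 0, 381)  [1]
  a=6: (6, 6, 319)  [1]
  a=7..9: none
  a=10: (10, 10, 193)  [1]
  a=11: (11, -6, 174), (11, 6, 174)  [2]
  a=12..14: none
  a=15: (15, 0, 127)  [1]
  a=16: none
  a=17: (17, -8, 113), (17, 8, 113)  [2]
  a=18..21: none
  a=22: (22, -6, 87), (22, 6, 87)  [2]
  a=23: (23, -4, 83), (23, 4, 83)  [2]
  a=24..28: none
  a=29: (29, -6, 66), (29, 6, 66)  [2]
  a=30: (30, 30, 71)  [1]
  a=31..32: none
  a=33: (33, -6, 58), (33, 6, 58)  [2]
  a=34: (34, -26, 61), (34, 26, 61)  [2]
  a=35..45: none
  a=46: (46, -42, 51), (46, 42, 51)  [2]
  a=47..50: none
Total reduced forms: 1 + 1 + 1 + 1 + 1 + 1 + 2 + 1 + 2 + 2 + 2 + 2 + 1 + 2 + 2 + 2 = 24
h = 24

24


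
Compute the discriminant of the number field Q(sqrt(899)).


For K = Q(sqrt(d)) with d squarefree: disc(K) = d if d = 1 mod 4, and disc(K) = 4d if d = 2 or 3 mod 4.
Here d = 899, and d mod 4 = 3.
d = 3 mod 4, not 1 (O_K = Z[sqrt(d)]), so disc(K) = 4d = 4 * (899) = 3596

3596


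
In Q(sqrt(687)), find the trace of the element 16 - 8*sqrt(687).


Tr(a + b*sqrt(d)) = (a + b*sqrt(d)) + (a - b*sqrt(d)) = 2a
= 2 * (16)
= 32

32


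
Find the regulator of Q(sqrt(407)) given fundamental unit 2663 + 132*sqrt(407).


epsilon = 2663 + 132*sqrt(407)
= 5325.9998
R = ln(5325.9998)
= 8.5804

8.5804


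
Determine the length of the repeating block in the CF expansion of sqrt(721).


Run the CF algorithm for sqrt(721).
a_0 = floor(sqrt(721)) = 26; set m_0=0, q_0=1.
Recurrence: m' = q*a - m,  q' = (d - m'^2)/q,  a' = floor((a_0 + m')/q').
  step 1: m=26, q=45, a=1
  step 2: m=19, q=8, a=5
  step 3: m=21, q=35, a=1
  step 4: m=14, q=15, a=2
  step 5: m=16, q=31, a=1
  step 6: m=15, q=16, a=2
  step 7: m=17, q=27, a=1
  step 8: m=10, q=23, a=1
  step 9: m=13, q=24, a=1
  step 10: m=11, q=25, a=1
  step 11: m=14, q=21, a=1
  step 12: m=7, q=32, a=1
  step 13: m=25, q=3, a=17
  step 14: m=26, q=15, a=3
  step 15: m=19, q=24, a=1
  step 16: m=5, q=29, a=1
  step 17: m=24, q=5, a=10
  step 18: m=26, q=9, a=5
  step 19: m=19, q=40, a=1
  step 20: m=21, q=7, a=6
  step 21: m=21, q=40, a=1
  step 22: m=19, q=9, a=5
  step 23: m=26, q=5, a=10
  step 24: m=24, q=29, a=1
  step 25: m=5, q=24, a=1
  step 26: m=19, q=15, a=3
  step 27: m=26, q=3, a=17
  step 28: m=25, q=32, a=1
  step 29: m=7, q=21, a=1
  step 30: m=14, q=25, a=1
  step 31: m=11, q=24, a=1
  step 32: m=13, q=23, a=1
  step 33: m=10, q=27, a=1
  step 34: m=17, q=16, a=2
  step 35: m=15, q=31, a=1
  step 36: m=16, q=15, a=2
  step 37: m=14, q=35, a=1
  step 38: m=21, q=8, a=5
  step 39: m=19, q=45, a=1
  step 40: m=26, q=1, a=52
a_40 = 2*a_0 = 52, so the period closes here.
sqrt(721) = [26; 1, 5, 1, 2, 1, 2, 1, 1, 1, 1, 1, 1, 17, 3, 1, 1, 10, 5, 1, 6, 1, 5, 10, 1, 1, 3, 17, 1, 1, 1, 1, 1, 1, 2, 1, 2, 1, 5, 1, 52]
Period length = 40

40


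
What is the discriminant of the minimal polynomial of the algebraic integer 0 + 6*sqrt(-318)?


The element 0 + 6*sqrt(-318) has minimal polynomial:
x^2 + 0*x + 11448
Discriminant = (0)^2 - 4*(11448)
= 0 - 45792
= -45792

-45792


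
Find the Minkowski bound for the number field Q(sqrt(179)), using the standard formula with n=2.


d = 179, d mod 4 = 3, so disc(K) = 4d = 716; |disc(K)| = 716
Real quadratic field, so n = 2, s = r2 = 0, r1 = 2
M = (n!/n^n) * (4/pi)^s * sqrt(|disc(K)|) = (2!/2^2) * (4/pi)^0 * sqrt(716)
= 0.5 * 1.000000 * 26.758176
= 13.3791

13.3791


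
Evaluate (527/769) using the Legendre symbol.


p = 769 is prime, so compute (527/769) with the reciprocity algorithm (Jacobi-symbol steps: pull out 2s via (2/n), flip via reciprocity, reduce):
  reciprocity: (527/769) -> +(769/527)
  reduce: (242/527)
  pull out 2: (2/527) = +1  (since 527 mod 8 = 7)
  reciprocity: (121/527) -> +(527/121)
  reduce: (43/121)
  reciprocity: (43/121) -> +(121/43)
  reduce: (35/43)
  reciprocity: (35/43) -> -(43/35)
  reduce: (8/35)
  pull out 2: (2/35) = -1  (since 35 mod 8 = 3)
  pull out 2: (2/35) = -1  (since 35 mod 8 = 3)
  pull out 2: (2/35) = -1  (since 35 mod 8 = 3)
  (1/35) = 1
Product of signs = 1
(527/769) = 1

1


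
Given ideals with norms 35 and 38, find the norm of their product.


N(IJ) = N(I) * N(J)
= 35 * 38
= 1330

1330


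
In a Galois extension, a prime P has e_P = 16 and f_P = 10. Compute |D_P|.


|D_P| = e * f
= 16 * 10
= 160

160


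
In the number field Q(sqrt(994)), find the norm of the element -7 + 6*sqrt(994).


N(a + b*sqrt(d)) = a^2 - d*b^2
= (-7)^2 - (994)*(6)^2
= 49 - 35784
= -35735

-35735


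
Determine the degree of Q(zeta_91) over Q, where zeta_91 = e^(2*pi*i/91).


The degree equals Euler's totient phi(91).
91 = 7 * 13
phi(91) = 72

72


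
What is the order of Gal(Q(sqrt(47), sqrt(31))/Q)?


The 2 square roots of distinct primes are multiplicatively independent over Q,
so [K:Q] = 2^2 and Gal(K/Q) is isomorphic to (Z/2Z)^2.
|Gal| = 2^2 = 4

4


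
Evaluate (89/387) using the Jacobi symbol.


Compute (89/387) via quadratic reciprocity:
  reciprocity: (89/387) -> +(387/89)
  reduce: (31/89)
  reciprocity: (31/89) -> +(89/31)
  reduce: (27/31)
  reciprocity: (27/31) -> -(31/27)
  reduce: (4/27)
  pull out 2: (2/27) = -1  (since 27 mod 8 = 3)
  pull out 2: (2/27) = -1  (since 27 mod 8 = 3)
  (1/27) = 1
Product of signs = -1

-1


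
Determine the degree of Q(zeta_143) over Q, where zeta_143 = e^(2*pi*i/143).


The degree equals Euler's totient phi(143).
143 = 11 * 13
phi(143) = 120

120


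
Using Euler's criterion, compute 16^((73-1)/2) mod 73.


p = 73 is prime and the exponent is (p-1)/2 = 36, so by Euler's criterion 16^36 = (16/73) = +1 or -1 mod 73.
Compute by square-and-multiply:
  36 = 32 + 4 (binary 100100)
  Repeated squaring mod 73: 16^1 = 16, 16^2 = 37, 16^4 = 55, 16^8 = 32, 16^16 = 2, 16^32 = 4
  16^36 = 16^32 * 16^4 = 4 * 55 mod 73
    4 * 55 = 220 = 1 mod 73
  16^36 = 1 mod 73
Result 1: 16 is a quadratic residue mod 73.
16^36 mod 73 = 1

1


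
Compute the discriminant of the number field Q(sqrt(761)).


For K = Q(sqrt(d)) with d squarefree: disc(K) = d if d = 1 mod 4, and disc(K) = 4d if d = 2 or 3 mod 4.
Here d = 761, and d mod 4 = 1.
d = 1 mod 4 (O_K = Z[(1+sqrt(d))/2]), so disc(K) = d = 761

761


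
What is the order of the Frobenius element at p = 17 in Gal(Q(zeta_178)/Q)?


The Frobenius at p in Gal(Q(zeta_n)/Q) = (Z/nZ)* is the class of p, so its order is ord_178(17), the smallest k >= 1 with 17^k = 1 mod 178.
n = 178 = 2 * 89, phi(178) = 88; the order divides phi(n).
Divisors of 88: 1, 2, 4, 8, 11, 22, 44, 88
Repeated squaring mod 178: 17^1 = 17, 17^2 = 111, 17^4 = 39, 17^8 = 97, 17^16 = 153, 17^32 = 91, 17^64 = 93
Test divisors in increasing order:
  k=1: 17^1 = 17 mod 178
  k=2: 17^2 = 111 mod 178
  k=4: 17^4 = 39 mod 178
  k=8: 17^8 = 97 mod 178
  k=11: 17^11 = 97 * 111 * 17 = 55 mod 178
  k=22: 17^22 = 153 * 39 * 111 = 177 mod 178
  k=44: 17^44 = 91 * 97 * 39 = 1 mod 178  <- first divisor giving 1
Order = 44

44


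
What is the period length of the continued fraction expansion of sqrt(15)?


Run the CF algorithm for sqrt(15).
a_0 = floor(sqrt(15)) = 3; set m_0=0, q_0=1.
Recurrence: m' = q*a - m,  q' = (d - m'^2)/q,  a' = floor((a_0 + m')/q').
  step 1: m=3, q=6, a=1
  step 2: m=3, q=1, a=6
a_2 = 2*a_0 = 6, so the period closes here.
sqrt(15) = [3; 1, 6]
Period length = 2

2


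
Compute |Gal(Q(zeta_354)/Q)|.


|Gal(Q(zeta_354)/Q)| = phi(354)
= 116

116


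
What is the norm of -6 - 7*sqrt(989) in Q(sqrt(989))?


N(a + b*sqrt(d)) = a^2 - d*b^2
= (-6)^2 - (989)*(-7)^2
= 36 - 48461
= -48425

-48425


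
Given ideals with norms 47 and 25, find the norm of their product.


N(IJ) = N(I) * N(J)
= 47 * 25
= 1175

1175


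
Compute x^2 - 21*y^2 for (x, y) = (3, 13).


x^2 - d*y^2
= 3^2 - 21*13^2
= 9 - 3549
= -3540

-3540


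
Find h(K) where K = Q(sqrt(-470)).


K = Q(sqrt(-470)). d mod 4 = 2, so D = disc(K) = 4d = -1880
h(K) equals the number of primitive reduced positive-definite forms (a, b, c) = a*x^2 + b*x*y + c*y^2 with b^2 - 4ac = D,
where reduced means |b| <= a <= c, with b >= 0 whenever |b| = a or a = c, and primitive means gcd(a, b, c) = 1.
Reduced forces 3a^2 <= |D| = 1880, so 1 <= a <= 25; b must have the parity of D, and c = (b^2 - D)/(4a) must be an integer >= a.
Enumerate a = 1..25, b in [-a, a]:
  a=1: (1, 0, 470)  [1]
  a=2: (2, 0, 235)  [1]
  a=3: (3, -2, 157), (3, 2, 157)  [2]
  a=4: none
  a=5: (5, 0, 94)  [1]
  a=6: (6, -4, 79), (6, 4, 79)  [2]
  a=7..8: none
  a=9: (9, -8, 54), (9, 8, 54)  [2]
  a=10: (10, 0, 47)  [1]
  a=11: (11, -10, 45), (11, 10, 45)  [2]
  a=12..14: none
  a=15: (15, -10, 33), (15, 10, 33)  [2]
  a=16..17: none
  a=18: (18, -8, 27), (18, 8, 27)  [2]
  a=19: (19, -18, 29), (19, 18, 29)  [2]
  a=20..21: none
  a=22: (22, -12, 23), (22, 12, 23)  [2]
  a=23..25: none
Total reduced forms: 1 + 1 + 2 + 1 + 2 + 2 + 1 + 2 + 2 + 2 + 2 + 2 = 20
h = 20

20


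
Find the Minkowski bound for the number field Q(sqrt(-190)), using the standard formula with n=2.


d = -190, d mod 4 = 2, so disc(K) = 4d = -760; |disc(K)| = 760
Imaginary quadratic field, so n = 2, s = r2 = 1, r1 = 0
M = (n!/n^n) * (4/pi)^s * sqrt(|disc(K)|) = (2!/2^2) * (4/pi)^1 * sqrt(760)
= 0.5 * 1.273240 * 27.568098
= 17.5504

17.5504


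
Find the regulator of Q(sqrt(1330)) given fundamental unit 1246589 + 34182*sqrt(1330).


epsilon = 1246589 + 34182*sqrt(1330)
= 2.4932e+06
R = ln(2.4932e+06)
= 14.7291

14.7291


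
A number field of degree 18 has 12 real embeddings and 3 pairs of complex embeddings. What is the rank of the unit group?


By Dirichlet's unit theorem:
rank = r1 + r2 - 1
= 12 + 3 - 1
= 14

14


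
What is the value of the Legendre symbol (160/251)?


p = 251 is prime, so compute (160/251) with the reciprocity algorithm (Jacobi-symbol steps: pull out 2s via (2/n), flip via reciprocity, reduce):
  pull out 2: (2/251) = -1  (since 251 mod 8 = 3)
  pull out 2: (2/251) = -1  (since 251 mod 8 = 3)
  pull out 2: (2/251) = -1  (since 251 mod 8 = 3)
  pull out 2: (2/251) = -1  (since 251 mod 8 = 3)
  pull out 2: (2/251) = -1  (since 251 mod 8 = 3)
  reciprocity: (5/251) -> +(251/5)
  reduce: (1/5)
  (1/5) = 1
Product of signs = -1
(160/251) = -1

-1


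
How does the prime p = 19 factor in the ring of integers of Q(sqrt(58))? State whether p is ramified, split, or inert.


K = Q(sqrt(58)). Since d mod 4 = 2, disc(K) = 232.
Check p | disc: 232 mod 19 = 4.
p does not divide disc. Compute Legendre symbol (d/p):
1^((19-1)/2) mod 19 = 1
(d/p) = 1, so p splits: (p) = P*P' with e=1, f=1, g=2.
Therefore p is split.

split


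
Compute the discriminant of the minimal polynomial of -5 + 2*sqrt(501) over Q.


The element -5 + 2*sqrt(501) has minimal polynomial:
x^2 + 10*x - 1979
Discriminant = (10)^2 - 4*(-1979)
= 100 + 7916
= 8016

8016


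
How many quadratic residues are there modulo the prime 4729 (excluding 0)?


For prime p, the number of non-zero quadratic residues is (p-1)/2.
= (4729-1)/2
= 2364

2364


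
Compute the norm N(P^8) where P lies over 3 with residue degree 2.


N(P^a) = p^(a*f)
= 3^(8*2)
= 3^16
= 43046721

43046721


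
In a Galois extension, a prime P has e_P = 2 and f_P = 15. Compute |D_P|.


|D_P| = e * f
= 2 * 15
= 30

30


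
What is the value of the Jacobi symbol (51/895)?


Compute (51/895) via quadratic reciprocity:
  reciprocity: (51/895) -> -(895/51)
  reduce: (28/51)
  pull out 2: (2/51) = -1  (since 51 mod 8 = 3)
  pull out 2: (2/51) = -1  (since 51 mod 8 = 3)
  reciprocity: (7/51) -> -(51/7)
  reduce: (2/7)
  pull out 2: (2/7) = +1  (since 7 mod 8 = 7)
  (1/7) = 1
Product of signs = 1

1


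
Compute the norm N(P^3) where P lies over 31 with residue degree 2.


N(P^a) = p^(a*f)
= 31^(3*2)
= 31^6
= 887503681

887503681


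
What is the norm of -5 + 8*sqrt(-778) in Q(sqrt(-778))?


N(a + b*sqrt(d)) = a^2 - d*b^2
= (-5)^2 - (-778)*(8)^2
= 25 + 49792
= 49817

49817


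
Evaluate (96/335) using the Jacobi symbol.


Compute (96/335) via quadratic reciprocity:
  pull out 2: (2/335) = +1  (since 335 mod 8 = 7)
  pull out 2: (2/335) = +1  (since 335 mod 8 = 7)
  pull out 2: (2/335) = +1  (since 335 mod 8 = 7)
  pull out 2: (2/335) = +1  (since 335 mod 8 = 7)
  pull out 2: (2/335) = +1  (since 335 mod 8 = 7)
  reciprocity: (3/335) -> -(335/3)
  reduce: (2/3)
  pull out 2: (2/3) = -1  (since 3 mod 8 = 3)
  (1/3) = 1
Product of signs = 1

1


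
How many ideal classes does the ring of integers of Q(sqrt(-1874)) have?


K = Q(sqrt(-1874)). d mod 4 = 2, so D = disc(K) = 4d = -7496
h(K) equals the number of primitive reduced positive-definite forms (a, b, c) = a*x^2 + b*x*y + c*y^2 with b^2 - 4ac = D,
where reduced means |b| <= a <= c, with b >= 0 whenever |b| = a or a = c, and primitive means gcd(a, b, c) = 1.
Reduced forces 3a^2 <= |D| = 7496, so 1 <= a <= 49; b must have the parity of D, and c = (b^2 - D)/(4a) must be an integer >= a.
Enumerate a = 1..49, b in [-a, a]:
  a=1: (1, 0, 1874)  [1]
  a=2: (2, 0, 937)  [1]
  a=3: (3, -2, 625), (3, 2, 625)  [2]
  a=4: none
  a=5: (5, -2, 375), (5, 2, 375)  [2]
  a=6: (6, -4, 313), (6, 4, 313)  [2]
  a=7: (7, -6, 269), (7, 6, 269)  [2]
  a=8: none
  a=9: (9, -8, 210), (9, 8, 210)  [2]
  a=10: (10, -8, 189), (10, 8, 189)  [2]
  a=11..13: none
  a=14: (14, -8, 135), (14, 8, 135)  [2]
  a=15: (15, -8, 126), (15, -2, 125), (15, 2, 125), (15, 8, 126)  [4]
  a=16: none
  a=17: (17, -16, 114), (17, 16, 114)  [2]
  a=18: (18, -8, 105), (18, 8, 105)  [2]
  a=19: (19, -16, 102), (19, 16, 102)  [2]
  a=20: none
  a=21: (21, -20, 94), (21, -8, 90), (21, 8, 90), (21, 20, 94)  [4]
  a=22: none
  a=23: (23, -18, 85), (23, 18, 85)  [2]
  a=24: none
  a=25: (25, -2, 75), (25, 2, 75)  [2]
  a=26: none
  a=27: (27, -8, 70), (27, 8, 70)  [2]
  a=28..29: none
  a=30: (30, -28, 69), (30, -8, 63), (30, 8, 63), (30, 28, 69)  [4]
  a=31..33: none
  a=34: (34, -16, 57), (34, 16, 57)  [2]
  a=35: (35, -22, 57), (35, -8, 54), (35, 8, 54), (35, 22, 57)  [4]
  a=36..37: none
  a=38: (38, -16, 51), (38, 16, 51)  [2]
  a=39..41: none
  a=42: (42, -20, 47), (42, -8, 45), (42, 8, 45), (42, 20, 47)  [4]
  a=43..44: none
  a=45: (45, -28, 46), (45, 28, 46)  [2]
  a=46..48: none
  a=49: (49, -48, 50), (49, 48, 50)  [2]
Total reduced forms: 1 + 1 + 2 + 2 + 2 + 2 + 2 + 2 + 2 + 4 + 2 + 2 + 2 + 4 + 2 + 2 + 2 + 4 + 2 + 4 + 2 + 4 + 2 + 2 = 56
h = 56

56


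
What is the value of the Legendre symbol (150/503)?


p = 503 is prime, so compute (150/503) with the reciprocity algorithm (Jacobi-symbol steps: pull out 2s via (2/n), flip via reciprocity, reduce):
  pull out 2: (2/503) = +1  (since 503 mod 8 = 7)
  reciprocity: (75/503) -> -(503/75)
  reduce: (53/75)
  reciprocity: (53/75) -> +(75/53)
  reduce: (22/53)
  pull out 2: (2/53) = -1  (since 53 mod 8 = 5)
  reciprocity: (11/53) -> +(53/11)
  reduce: (9/11)
  reciprocity: (9/11) -> +(11/9)
  reduce: (2/9)
  pull out 2: (2/9) = +1  (since 9 mod 8 = 1)
  (1/9) = 1
Product of signs = 1
(150/503) = 1

1


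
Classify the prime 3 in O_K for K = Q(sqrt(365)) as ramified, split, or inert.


K = Q(sqrt(365)). Since d mod 4 = 1, disc(K) = 365.
Check p | disc: 365 mod 3 = 2.
p does not divide disc. Compute Legendre symbol (d/p):
2^((3-1)/2) mod 3 = -1
(d/p) = -1, so p is inert: (p) stays prime with e=1, f=2, g=1.
Therefore p is inert.

inert


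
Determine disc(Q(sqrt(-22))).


For K = Q(sqrt(d)) with d squarefree: disc(K) = d if d = 1 mod 4, and disc(K) = 4d if d = 2 or 3 mod 4.
Here d = -22, and d mod 4 = 2.
d = 2 mod 4, not 1 (O_K = Z[sqrt(d)]), so disc(K) = 4d = 4 * (-22) = -88

-88


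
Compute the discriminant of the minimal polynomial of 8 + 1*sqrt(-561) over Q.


The element 8 + 1*sqrt(-561) has minimal polynomial:
x^2 - 16*x + 625
Discriminant = (-16)^2 - 4*(625)
= 256 - 2500
= -2244

-2244


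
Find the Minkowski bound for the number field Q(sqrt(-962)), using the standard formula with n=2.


d = -962, d mod 4 = 2, so disc(K) = 4d = -3848; |disc(K)| = 3848
Imaginary quadratic field, so n = 2, s = r2 = 1, r1 = 0
M = (n!/n^n) * (4/pi)^s * sqrt(|disc(K)|) = (2!/2^2) * (4/pi)^1 * sqrt(3848)
= 0.5 * 1.273240 * 62.032250
= 39.4910

39.4910


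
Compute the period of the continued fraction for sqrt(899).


Run the CF algorithm for sqrt(899).
a_0 = floor(sqrt(899)) = 29; set m_0=0, q_0=1.
Recurrence: m' = q*a - m,  q' = (d - m'^2)/q,  a' = floor((a_0 + m')/q').
  step 1: m=29, q=58, a=1
  step 2: m=29, q=1, a=58
a_2 = 2*a_0 = 58, so the period closes here.
sqrt(899) = [29; 1, 58]
Period length = 2

2


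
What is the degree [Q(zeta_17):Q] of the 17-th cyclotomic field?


The degree equals Euler's totient phi(17).
17 = 17
phi(17) = 16

16


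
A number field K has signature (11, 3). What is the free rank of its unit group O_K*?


By Dirichlet's unit theorem:
rank = r1 + r2 - 1
= 11 + 3 - 1
= 13

13


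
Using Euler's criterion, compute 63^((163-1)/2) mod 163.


p = 163 is prime and the exponent is (p-1)/2 = 81, so by Euler's criterion 63^81 = (63/163) = +1 or -1 mod 163.
Compute by square-and-multiply:
  81 = 64 + 16 + 1 (binary 1010001)
  Repeated squaring mod 163: 63^1 = 63, 63^2 = 57, 63^4 = 152, 63^8 = 121, 63^16 = 134, 63^32 = 26, 63^64 = 24
  63^81 = 63^64 * 63^16 * 63^1 = 24 * 134 * 63 mod 163
    24 * 134 = 3216 = 119 mod 163
    119 * 63 = 7497 = 162 mod 163
  63^81 = 162 mod 163
Result 162 = p - 1 = -1 mod 163: 63 is a quadratic non-residue mod 163. As a residue in [0, p-1] the value is 162.
63^81 mod 163 = 162

162


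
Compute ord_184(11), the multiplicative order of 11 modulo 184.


We want ord_184(11), the smallest k >= 1 with 11^k = 1 mod 184.
n = 184 = 2^3 * 23, phi(184) = 88; the order divides phi(n).
Divisors of 88: 1, 2, 4, 8, 11, 22, 44, 88
Repeated squaring mod 184: 11^1 = 11, 11^2 = 121, 11^4 = 105, 11^8 = 169, 11^16 = 41, 11^32 = 25, 11^64 = 73
Test divisors in increasing order:
  k=1: 11^1 = 11 mod 184
  k=2: 11^2 = 121 mod 184
  k=4: 11^4 = 105 mod 184
  k=8: 11^8 = 169 mod 184
  k=11: 11^11 = 169 * 121 * 11 = 91 mod 184
  k=22: 11^22 = 41 * 105 * 121 = 1 mod 184  <- first divisor giving 1
Order = 22

22


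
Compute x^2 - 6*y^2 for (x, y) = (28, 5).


x^2 - d*y^2
= 28^2 - 6*5^2
= 784 - 150
= 634

634


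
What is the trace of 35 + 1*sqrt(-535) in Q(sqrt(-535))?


Tr(a + b*sqrt(d)) = (a + b*sqrt(d)) + (a - b*sqrt(d)) = 2a
= 2 * (35)
= 70

70


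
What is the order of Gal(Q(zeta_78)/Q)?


|Gal(Q(zeta_78)/Q)| = phi(78)
= 24

24


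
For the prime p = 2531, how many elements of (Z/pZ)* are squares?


For prime p, the number of non-zero quadratic residues is (p-1)/2.
= (2531-1)/2
= 1265

1265


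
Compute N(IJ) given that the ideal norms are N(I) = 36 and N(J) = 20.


N(IJ) = N(I) * N(J)
= 36 * 20
= 720

720


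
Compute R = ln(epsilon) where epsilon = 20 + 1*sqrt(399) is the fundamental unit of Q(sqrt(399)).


epsilon = 20 + 1*sqrt(399)
= 39.9750
R = ln(39.9750)
= 3.6883

3.6883


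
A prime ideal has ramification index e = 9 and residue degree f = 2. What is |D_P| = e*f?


|D_P| = e * f
= 9 * 2
= 18

18


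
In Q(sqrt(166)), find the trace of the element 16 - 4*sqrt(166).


Tr(a + b*sqrt(d)) = (a + b*sqrt(d)) + (a - b*sqrt(d)) = 2a
= 2 * (16)
= 32

32


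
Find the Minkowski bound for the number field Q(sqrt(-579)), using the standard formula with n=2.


d = -579, d mod 4 = 1, so disc(K) = d = -579; |disc(K)| = 579
Imaginary quadratic field, so n = 2, s = r2 = 1, r1 = 0
M = (n!/n^n) * (4/pi)^s * sqrt(|disc(K)|) = (2!/2^2) * (4/pi)^1 * sqrt(579)
= 0.5 * 1.273240 * 24.062419
= 15.3186

15.3186


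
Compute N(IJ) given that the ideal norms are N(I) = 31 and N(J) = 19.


N(IJ) = N(I) * N(J)
= 31 * 19
= 589

589


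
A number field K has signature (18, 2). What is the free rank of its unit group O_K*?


By Dirichlet's unit theorem:
rank = r1 + r2 - 1
= 18 + 2 - 1
= 19

19


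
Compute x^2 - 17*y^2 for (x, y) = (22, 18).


x^2 - d*y^2
= 22^2 - 17*18^2
= 484 - 5508
= -5024

-5024


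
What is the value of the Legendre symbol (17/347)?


p = 347 is prime, so compute (17/347) with the reciprocity algorithm (Jacobi-symbol steps: pull out 2s via (2/n), flip via reciprocity, reduce):
  reciprocity: (17/347) -> +(347/17)
  reduce: (7/17)
  reciprocity: (7/17) -> +(17/7)
  reduce: (3/7)
  reciprocity: (3/7) -> -(7/3)
  reduce: (1/3)
  (1/3) = 1
Product of signs = -1
(17/347) = -1

-1


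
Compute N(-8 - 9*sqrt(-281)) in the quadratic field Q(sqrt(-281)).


N(a + b*sqrt(d)) = a^2 - d*b^2
= (-8)^2 - (-281)*(-9)^2
= 64 + 22761
= 22825

22825


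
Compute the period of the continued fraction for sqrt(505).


Run the CF algorithm for sqrt(505).
a_0 = floor(sqrt(505)) = 22; set m_0=0, q_0=1.
Recurrence: m' = q*a - m,  q' = (d - m'^2)/q,  a' = floor((a_0 + m')/q').
  step 1: m=22, q=21, a=2
  step 2: m=20, q=5, a=8
  step 3: m=20, q=21, a=2
  step 4: m=22, q=1, a=44
a_4 = 2*a_0 = 44, so the period closes here.
sqrt(505) = [22; 2, 8, 2, 44]
Period length = 4

4
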